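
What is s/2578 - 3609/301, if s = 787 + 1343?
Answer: -4331436/387989 ≈ -11.164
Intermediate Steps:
s = 2130
s/2578 - 3609/301 = 2130/2578 - 3609/301 = 2130*(1/2578) - 3609*1/301 = 1065/1289 - 3609/301 = -4331436/387989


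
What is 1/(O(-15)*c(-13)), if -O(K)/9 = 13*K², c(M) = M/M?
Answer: -1/26325 ≈ -3.7987e-5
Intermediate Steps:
c(M) = 1
O(K) = -117*K²
1/(O(-15)*c(-13)) = 1/(-117*(-15)²*1) = 1/(-117*225*1) = 1/(-26325*1) = 1/(-26325) = -1/26325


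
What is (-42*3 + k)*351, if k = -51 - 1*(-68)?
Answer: -38259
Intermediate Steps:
k = 17 (k = -51 + 68 = 17)
(-42*3 + k)*351 = (-42*3 + 17)*351 = (-126 + 17)*351 = -109*351 = -38259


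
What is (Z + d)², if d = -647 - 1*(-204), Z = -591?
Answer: 1069156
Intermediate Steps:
d = -443 (d = -647 + 204 = -443)
(Z + d)² = (-591 - 443)² = (-1034)² = 1069156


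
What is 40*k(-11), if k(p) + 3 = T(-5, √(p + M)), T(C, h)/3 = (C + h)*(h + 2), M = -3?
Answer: -3000 - 360*I*√14 ≈ -3000.0 - 1347.0*I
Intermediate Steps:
T(C, h) = 3*(2 + h)*(C + h) (T(C, h) = 3*((C + h)*(h + 2)) = 3*((C + h)*(2 + h)) = 3*((2 + h)*(C + h)) = 3*(2 + h)*(C + h))
k(p) = -42 - 9*√(-3 + p) + 3*p (k(p) = -3 + (3*(√(p - 3))² + 6*(-5) + 6*√(p - 3) + 3*(-5)*√(p - 3)) = -3 + (3*(√(-3 + p))² - 30 + 6*√(-3 + p) + 3*(-5)*√(-3 + p)) = -3 + (3*(-3 + p) - 30 + 6*√(-3 + p) - 15*√(-3 + p)) = -3 + ((-9 + 3*p) - 30 + 6*√(-3 + p) - 15*√(-3 + p)) = -3 + (-39 - 9*√(-3 + p) + 3*p) = -42 - 9*√(-3 + p) + 3*p)
40*k(-11) = 40*(-42 - 9*√(-3 - 11) + 3*(-11)) = 40*(-42 - 9*I*√14 - 33) = 40*(-75 - 9*I*√14) = -3000 - 360*I*√14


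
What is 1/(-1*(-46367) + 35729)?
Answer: 1/82096 ≈ 1.2181e-5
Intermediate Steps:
1/(-1*(-46367) + 35729) = 1/(46367 + 35729) = 1/82096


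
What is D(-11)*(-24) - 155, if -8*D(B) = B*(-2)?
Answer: -89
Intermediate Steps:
D(B) = B/4 (D(B) = -B*(-2)/8 = -(-1)*B/4 = B/4)
D(-11)*(-24) - 155 = ((¼)*(-11))*(-24) - 155 = -11/4*(-24) - 155 = 66 - 155 = -89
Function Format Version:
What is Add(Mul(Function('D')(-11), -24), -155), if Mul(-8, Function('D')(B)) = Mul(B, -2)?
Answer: -89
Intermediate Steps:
Function('D')(B) = Mul(Rational(1, 4), B) (Function('D')(B) = Mul(Rational(-1, 8), Mul(B, -2)) = Mul(Rational(-1, 8), Mul(-2, B)) = Mul(Rational(1, 4), B))
Add(Mul(Function('D')(-11), -24), -155) = Add(Mul(Mul(Rational(1, 4), -11), -24), -155) = Add(Mul(Rational(-11, 4), -24), -155) = Add(66, -155) = -89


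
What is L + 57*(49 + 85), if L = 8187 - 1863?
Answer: 13962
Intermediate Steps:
L = 6324
L + 57*(49 + 85) = 6324 + 57*(49 + 85) = 6324 + 57*134 = 6324 + 7638 = 13962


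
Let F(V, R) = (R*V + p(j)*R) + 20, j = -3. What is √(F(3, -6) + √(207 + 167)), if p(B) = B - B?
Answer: √(2 + √374) ≈ 4.6194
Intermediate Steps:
p(B) = 0
F(V, R) = 20 + R*V (F(V, R) = (R*V + 0*R) + 20 = (R*V + 0) + 20 = R*V + 20 = 20 + R*V)
√(F(3, -6) + √(207 + 167)) = √((20 - 6*3) + √(207 + 167)) = √((20 - 18) + √374) = √(2 + √374)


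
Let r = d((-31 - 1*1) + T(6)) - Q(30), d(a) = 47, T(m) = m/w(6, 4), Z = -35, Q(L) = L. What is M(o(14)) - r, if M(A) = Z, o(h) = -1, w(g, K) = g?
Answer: -52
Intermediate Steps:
T(m) = m/6
M(A) = -35
r = 17 (r = 47 - 1*30 = 47 - 30 = 17)
M(o(14)) - r = -35 - 1*17 = -35 - 17 = -52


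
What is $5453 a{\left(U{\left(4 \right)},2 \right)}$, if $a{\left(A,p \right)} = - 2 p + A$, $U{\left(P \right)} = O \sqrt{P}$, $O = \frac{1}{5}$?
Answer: $- \frac{98154}{5} \approx -19631.0$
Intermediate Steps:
$O = \frac{1}{5} \approx 0.2$
$U{\left(P \right)} = \frac{\sqrt{P}}{5}$
$a{\left(A,p \right)} = A - 2 p$
$5453 a{\left(U{\left(4 \right)},2 \right)} = 5453 \left(\frac{\sqrt{4}}{5} - 4\right) = 5453 \left(\frac{1}{5} \cdot 2 - 4\right) = 5453 \left(\frac{2}{5} - 4\right) = 5453 \left(- \frac{18}{5}\right) = - \frac{98154}{5}$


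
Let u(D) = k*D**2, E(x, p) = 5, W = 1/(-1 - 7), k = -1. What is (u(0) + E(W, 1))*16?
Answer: 80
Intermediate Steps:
W = -1/8 (W = 1/(-8) = -1/8 ≈ -0.12500)
u(D) = -D**2
(u(0) + E(W, 1))*16 = (-1*0**2 + 5)*16 = (-1*0 + 5)*16 = (0 + 5)*16 = 5*16 = 80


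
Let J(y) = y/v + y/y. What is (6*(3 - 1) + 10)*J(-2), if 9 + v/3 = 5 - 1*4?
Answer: 143/6 ≈ 23.833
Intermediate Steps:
v = -24 (v = -27 + 3*(5 - 1*4) = -27 + 3*(5 - 4) = -27 + 3*1 = -27 + 3 = -24)
J(y) = 1 - y/24 (J(y) = y/(-24) + y/y = y*(-1/24) + 1 = -y/24 + 1 = 1 - y/24)
(6*(3 - 1) + 10)*J(-2) = (6*(3 - 1) + 10)*(1 - 1/24*(-2)) = (6*2 + 10)*(1 + 1/12) = (12 + 10)*(13/12) = 22*(13/12) = 143/6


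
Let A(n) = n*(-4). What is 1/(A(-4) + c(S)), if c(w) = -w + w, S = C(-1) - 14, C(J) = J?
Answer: 1/16 ≈ 0.062500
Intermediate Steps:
A(n) = -4*n
S = -15 (S = -1 - 14 = -15)
c(w) = 0
1/(A(-4) + c(S)) = 1/(-4*(-4) + 0) = 1/(16 + 0) = 1/16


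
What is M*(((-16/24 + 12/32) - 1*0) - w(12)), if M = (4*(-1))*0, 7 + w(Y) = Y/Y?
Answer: 0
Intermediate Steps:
w(Y) = -6 (w(Y) = -7 + Y/Y = -7 + 1 = -6)
M = 0 (M = -4*0 = 0)
M*(((-16/24 + 12/32) - 1*0) - w(12)) = 0*(((-16/24 + 12/32) - 1*0) - 1*(-6)) = 0*(((-16*1/24 + 12*(1/32)) + 0) + 6) = 0*(((-⅔ + 3/8) + 0) + 6) = 0*((-7/24 + 0) + 6) = 0*(-7/24 + 6) = 0*(137/24) = 0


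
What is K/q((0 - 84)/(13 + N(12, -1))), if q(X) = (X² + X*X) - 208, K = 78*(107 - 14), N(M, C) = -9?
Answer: 3627/337 ≈ 10.763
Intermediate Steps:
K = 7254 (K = 78*93 = 7254)
q(X) = -208 + 2*X² (q(X) = (X² + X²) - 208 = 2*X² - 208 = -208 + 2*X²)
K/q((0 - 84)/(13 + N(12, -1))) = 7254/(-208 + 2*((0 - 84)/(13 - 9))²) = 7254/(-208 + 2*(-84/4)²) = 7254/(-208 + 2*(-84*¼)²) = 7254/(-208 + 2*(-21)²) = 7254/(-208 + 2*441) = 7254/(-208 + 882) = 7254/674 = 7254*(1/674) = 3627/337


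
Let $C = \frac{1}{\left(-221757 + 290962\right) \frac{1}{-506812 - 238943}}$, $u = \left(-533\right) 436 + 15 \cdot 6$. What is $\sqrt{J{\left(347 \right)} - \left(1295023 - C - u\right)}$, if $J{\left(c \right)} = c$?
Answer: $\frac{i \sqrt{292529483580685}}{13841} \approx 1235.7 i$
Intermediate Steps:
$u = -232298$ ($u = -232388 + 90 = -232298$)
$C = - \frac{149151}{13841}$ ($C = \frac{1}{69205 \frac{1}{-745755}} = \frac{1}{69205 \left(- \frac{1}{745755}\right)} = \frac{1}{- \frac{13841}{149151}} = - \frac{149151}{13841} \approx -10.776$)
$\sqrt{J{\left(347 \right)} - \left(1295023 - C - u\right)} = \sqrt{347 - \frac{21139799112}{13841}} = \sqrt{- \frac{21134996285}{13841}} = \frac{i \sqrt{292529483580685}}{13841}$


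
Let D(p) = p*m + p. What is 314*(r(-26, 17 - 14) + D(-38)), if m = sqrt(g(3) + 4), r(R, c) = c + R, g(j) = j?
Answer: -19154 - 11932*sqrt(7) ≈ -50723.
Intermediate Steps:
r(R, c) = R + c
m = sqrt(7) (m = sqrt(3 + 4) = sqrt(7) ≈ 2.6458)
D(p) = p + p*sqrt(7) (D(p) = p*sqrt(7) + p = p + p*sqrt(7))
314*(r(-26, 17 - 14) + D(-38)) = 314*((-26 + (17 - 14)) - 38*(1 + sqrt(7))) = 314*((-26 + 3) + (-38 - 38*sqrt(7))) = 314*(-23 + (-38 - 38*sqrt(7))) = 314*(-61 - 38*sqrt(7)) = -19154 - 11932*sqrt(7)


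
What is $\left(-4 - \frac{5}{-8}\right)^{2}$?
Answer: $\frac{729}{64} \approx 11.391$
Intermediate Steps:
$\left(-4 - \frac{5}{-8}\right)^{2} = \left(-4 - 5 \left(- \frac{1}{8}\right)\right)^{2} = \left(-4 - - \frac{5}{8}\right)^{2} = \left(-4 + \frac{5}{8}\right)^{2} = \left(- \frac{27}{8}\right)^{2} = \frac{729}{64}$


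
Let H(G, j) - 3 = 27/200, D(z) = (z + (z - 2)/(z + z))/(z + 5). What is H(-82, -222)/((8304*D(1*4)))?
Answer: 1881/2352800 ≈ 0.00079947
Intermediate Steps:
D(z) = (z + (-2 + z)/(2*z))/(5 + z) (D(z) = (z + (-2 + z)/((2*z)))/(5 + z) = (z + (-2 + z)*(1/(2*z)))/(5 + z) = (z + (-2 + z)/(2*z))/(5 + z))
H(G, j) = 627/200 (H(G, j) = 3 + 27/200 = 627/200)
H(-82, -222)/((8304*D(1*4))) = 627/(200*((8304*((-1 + (1*4)² + (1*4)/2)/(((1*4))*(5 + 1*4)))))) = 627/(200*((8304*((-1 + 4² + (½)*4)/(4*(5 + 4)))))) = 627/(200*((8304*((¼)*(-1 + 16 + 2)/9)))) = 627/(200*((8304*((¼)*(⅑)*17)))) = 627/(200*((8304*(17/36)))) = 627/(200*(11764/3)) = (627/200)*(3/11764) = 1881/2352800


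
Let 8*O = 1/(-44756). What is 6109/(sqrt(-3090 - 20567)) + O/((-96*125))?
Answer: 1/4296576000 - 149*I*sqrt(23657)/577 ≈ 2.3274e-10 - 39.718*I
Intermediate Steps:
O = -1/358048 (O = (1/8)/(-44756) = (1/8)*(-1/44756) = -1/358048 ≈ -2.7929e-6)
6109/(sqrt(-3090 - 20567)) + O/((-96*125)) = 6109/(sqrt(-3090 - 20567)) - 1/(358048*((-96*125))) = 6109/(sqrt(-23657)) - 1/358048/(-12000) = 6109/((I*sqrt(23657))) - 1/358048*(-1/12000) = 6109*(-I*sqrt(23657)/23657) + 1/4296576000 = -149*I*sqrt(23657)/577 + 1/4296576000 = 1/4296576000 - 149*I*sqrt(23657)/577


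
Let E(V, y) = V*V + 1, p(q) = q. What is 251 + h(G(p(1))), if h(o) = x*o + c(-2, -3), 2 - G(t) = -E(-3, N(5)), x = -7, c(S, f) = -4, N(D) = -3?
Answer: 163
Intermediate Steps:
E(V, y) = 1 + V² (E(V, y) = V² + 1 = 1 + V²)
G(t) = 12 (G(t) = 2 - (-1)*(1 + (-3)²) = 2 - (-1)*(1 + 9) = 2 - (-1)*10 = 2 - 1*(-10) = 2 + 10 = 12)
h(o) = -4 - 7*o (h(o) = -7*o - 4 = -4 - 7*o)
251 + h(G(p(1))) = 251 + (-4 - 7*12) = 251 + (-4 - 84) = 251 - 88 = 163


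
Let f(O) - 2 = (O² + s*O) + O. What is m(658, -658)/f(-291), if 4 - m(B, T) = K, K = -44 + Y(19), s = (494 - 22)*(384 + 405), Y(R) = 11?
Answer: -37/108286336 ≈ -3.4169e-7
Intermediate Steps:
s = 372408 (s = 472*789 = 372408)
f(O) = 2 + O² + 372409*O (f(O) = 2 + ((O² + 372408*O) + O) = 2 + (O² + 372409*O) = 2 + O² + 372409*O)
K = -33 (K = -44 + 11 = -33)
m(B, T) = 37 (m(B, T) = 4 - 1*(-33) = 4 + 33 = 37)
m(658, -658)/f(-291) = 37/(2 + (-291)² + 372409*(-291)) = 37/(2 + 84681 - 108371019) = 37/(-108286336) = 37*(-1/108286336) = -37/108286336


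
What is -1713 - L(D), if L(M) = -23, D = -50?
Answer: -1690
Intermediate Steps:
-1713 - L(D) = -1713 - 1*(-23) = -1713 + 23 = -1690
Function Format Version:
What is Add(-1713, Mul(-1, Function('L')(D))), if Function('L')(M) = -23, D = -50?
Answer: -1690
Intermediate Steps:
Add(-1713, Mul(-1, Function('L')(D))) = Add(-1713, Mul(-1, -23)) = Add(-1713, 23) = -1690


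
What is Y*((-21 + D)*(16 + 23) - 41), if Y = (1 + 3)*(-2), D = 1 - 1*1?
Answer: 6880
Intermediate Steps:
D = 0 (D = 1 - 1 = 0)
Y = -8 (Y = 4*(-2) = -8)
Y*((-21 + D)*(16 + 23) - 41) = -8*((-21 + 0)*(16 + 23) - 41) = -8*(-21*39 - 41) = -8*(-819 - 41) = -8*(-860) = 6880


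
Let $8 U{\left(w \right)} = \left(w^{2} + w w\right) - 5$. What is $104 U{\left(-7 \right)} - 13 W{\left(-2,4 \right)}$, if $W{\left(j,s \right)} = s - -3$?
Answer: $1118$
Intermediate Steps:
$W{\left(j,s \right)} = 3 + s$ ($W{\left(j,s \right)} = s + 3 = 3 + s$)
$U{\left(w \right)} = - \frac{5}{8} + \frac{w^{2}}{4}$ ($U{\left(w \right)} = \frac{\left(w^{2} + w w\right) - 5}{8} = \frac{\left(w^{2} + w^{2}\right) - 5}{8} = \frac{2 w^{2} - 5}{8} = \frac{-5 + 2 w^{2}}{8} = - \frac{5}{8} + \frac{w^{2}}{4}$)
$104 U{\left(-7 \right)} - 13 W{\left(-2,4 \right)} = 104 \left(- \frac{5}{8} + \frac{\left(-7\right)^{2}}{4}\right) - 13 \left(3 + 4\right) = 104 \left(- \frac{5}{8} + \frac{1}{4} \cdot 49\right) - 91 = 104 \left(- \frac{5}{8} + \frac{49}{4}\right) - 91 = 104 \cdot \frac{93}{8} - 91 = 1209 - 91 = 1118$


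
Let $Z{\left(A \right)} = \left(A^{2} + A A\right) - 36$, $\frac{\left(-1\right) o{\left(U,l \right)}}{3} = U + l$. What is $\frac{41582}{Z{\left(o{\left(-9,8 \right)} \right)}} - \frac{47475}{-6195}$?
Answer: $- \frac{8558198}{3717} \approx -2302.4$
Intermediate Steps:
$o{\left(U,l \right)} = - 3 U - 3 l$ ($o{\left(U,l \right)} = - 3 \left(U + l\right) = - 3 U - 3 l$)
$Z{\left(A \right)} = -36 + 2 A^{2}$ ($Z{\left(A \right)} = \left(A^{2} + A^{2}\right) - 36 = 2 A^{2} - 36 = -36 + 2 A^{2}$)
$\frac{41582}{Z{\left(o{\left(-9,8 \right)} \right)}} - \frac{47475}{-6195} = \frac{41582}{-36 + 2 \left(\left(-3\right) \left(-9\right) - 24\right)^{2}} - \frac{47475}{-6195} = \frac{41582}{-36 + 2 \left(27 - 24\right)^{2}} - - \frac{3165}{413} = \frac{41582}{-36 + 2 \cdot 3^{2}} + \frac{3165}{413} = \frac{41582}{-36 + 2 \cdot 9} + \frac{3165}{413} = \frac{41582}{-36 + 18} + \frac{3165}{413} = \frac{41582}{-18} + \frac{3165}{413} = 41582 \left(- \frac{1}{18}\right) + \frac{3165}{413} = - \frac{20791}{9} + \frac{3165}{413} = - \frac{8558198}{3717}$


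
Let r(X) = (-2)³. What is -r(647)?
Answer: 8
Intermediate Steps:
r(X) = -8
-r(647) = -1*(-8) = 8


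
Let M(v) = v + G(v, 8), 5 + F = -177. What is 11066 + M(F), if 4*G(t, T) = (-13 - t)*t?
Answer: 6389/2 ≈ 3194.5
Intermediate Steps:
F = -182 (F = -5 - 177 = -182)
G(t, T) = t*(-13 - t)/4 (G(t, T) = ((-13 - t)*t)/4 = (t*(-13 - t))/4 = t*(-13 - t)/4)
M(v) = v - v*(13 + v)/4
11066 + M(F) = 11066 + (¼)*(-182)*(-9 - 1*(-182)) = 11066 + (¼)*(-182)*(-9 + 182) = 11066 + (¼)*(-182)*173 = 11066 - 15743/2 = 6389/2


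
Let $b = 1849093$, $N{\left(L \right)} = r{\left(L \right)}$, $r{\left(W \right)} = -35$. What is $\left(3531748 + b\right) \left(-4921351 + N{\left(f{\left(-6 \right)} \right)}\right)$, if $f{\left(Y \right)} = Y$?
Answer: $-26481195565626$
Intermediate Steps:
$N{\left(L \right)} = -35$
$\left(3531748 + b\right) \left(-4921351 + N{\left(f{\left(-6 \right)} \right)}\right) = \left(3531748 + 1849093\right) \left(-4921351 - 35\right) = 5380841 \left(-4921386\right) = -26481195565626$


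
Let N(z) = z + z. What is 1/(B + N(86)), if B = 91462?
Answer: 1/91634 ≈ 1.0913e-5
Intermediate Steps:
N(z) = 2*z
1/(B + N(86)) = 1/(91462 + 2*86) = 1/(91462 + 172) = 1/91634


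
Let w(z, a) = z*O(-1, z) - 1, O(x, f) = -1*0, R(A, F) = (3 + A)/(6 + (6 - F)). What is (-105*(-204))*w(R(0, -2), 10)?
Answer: -21420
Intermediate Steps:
R(A, F) = (3 + A)/(12 - F)
O(x, f) = 0
w(z, a) = -1 (w(z, a) = z*0 - 1 = 0 - 1 = -1)
(-105*(-204))*w(R(0, -2), 10) = -105*(-204)*(-1) = 21420*(-1) = -21420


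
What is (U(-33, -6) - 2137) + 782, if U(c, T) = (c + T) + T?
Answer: -1400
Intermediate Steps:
U(c, T) = c + 2*T (U(c, T) = (T + c) + T = c + 2*T)
(U(-33, -6) - 2137) + 782 = ((-33 + 2*(-6)) - 2137) + 782 = ((-33 - 12) - 2137) + 782 = (-45 - 2137) + 782 = -2182 + 782 = -1400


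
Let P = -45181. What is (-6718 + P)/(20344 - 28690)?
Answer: 51899/8346 ≈ 6.2184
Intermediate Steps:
(-6718 + P)/(20344 - 28690) = (-6718 - 45181)/(20344 - 28690) = -51899/(-8346) = -51899*(-1/8346) = 51899/8346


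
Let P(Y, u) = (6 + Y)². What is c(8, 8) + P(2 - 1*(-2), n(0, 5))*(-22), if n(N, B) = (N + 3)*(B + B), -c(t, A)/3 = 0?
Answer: -2200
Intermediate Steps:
c(t, A) = 0 (c(t, A) = -3*0 = 0)
n(N, B) = 2*B*(3 + N) (n(N, B) = (3 + N)*(2*B) = 2*B*(3 + N))
c(8, 8) + P(2 - 1*(-2), n(0, 5))*(-22) = 0 + (6 + (2 - 1*(-2)))²*(-22) = 0 + (6 + (2 + 2))²*(-22) = 0 + (6 + 4)²*(-22) = 0 + 10²*(-22) = 0 + 100*(-22) = 0 - 2200 = -2200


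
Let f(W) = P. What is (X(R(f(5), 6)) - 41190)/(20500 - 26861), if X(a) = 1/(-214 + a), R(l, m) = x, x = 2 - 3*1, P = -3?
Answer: 8855851/1367615 ≈ 6.4754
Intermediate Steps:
f(W) = -3
x = -1 (x = 2 - 3 = -1)
R(l, m) = -1
(X(R(f(5), 6)) - 41190)/(20500 - 26861) = (1/(-214 - 1) - 41190)/(20500 - 26861) = (1/(-215) - 41190)/(-6361) = (-1/215 - 41190)*(-1/6361) = -8855851/215*(-1/6361) = 8855851/1367615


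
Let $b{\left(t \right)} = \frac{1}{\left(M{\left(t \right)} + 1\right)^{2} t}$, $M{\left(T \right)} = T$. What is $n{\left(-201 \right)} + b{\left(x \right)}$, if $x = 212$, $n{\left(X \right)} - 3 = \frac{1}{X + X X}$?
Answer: $\frac{96663996269}{32221063800} \approx 3.0$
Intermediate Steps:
$n{\left(X \right)} = 3 + \frac{1}{X + X^{2}}$ ($n{\left(X \right)} = 3 + \frac{1}{X + X X} = 3 + \frac{1}{X + X^{2}}$)
$b{\left(t \right)} = \frac{1}{t \left(1 + t\right)^{2}}$ ($b{\left(t \right)} = \frac{1}{\left(t + 1\right)^{2} t} = \frac{1}{\left(1 + t\right)^{2} t} = \frac{1}{t \left(1 + t\right)^{2}}$)
$n{\left(-201 \right)} + b{\left(x \right)} = \frac{1 + 3 \left(-201\right) + 3 \left(-201\right)^{2}}{\left(-201\right) \left(1 - 201\right)} + \frac{1}{212 \left(1 + 212\right)^{2}} = - \frac{1 - 603 + 3 \cdot 40401}{201 \left(-200\right)} + \frac{1}{212 \cdot 45369} = \left(- \frac{1}{201}\right) \left(- \frac{1}{200}\right) \left(1 - 603 + 121203\right) + \frac{1}{212} \cdot \frac{1}{45369} = \left(- \frac{1}{201}\right) \left(- \frac{1}{200}\right) 120601 + \frac{1}{9618228} = \frac{120601}{40200} + \frac{1}{9618228} = \frac{96663996269}{32221063800}$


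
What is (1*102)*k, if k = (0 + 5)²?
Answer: 2550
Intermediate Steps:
k = 25 (k = 5² = 25)
(1*102)*k = (1*102)*25 = 102*25 = 2550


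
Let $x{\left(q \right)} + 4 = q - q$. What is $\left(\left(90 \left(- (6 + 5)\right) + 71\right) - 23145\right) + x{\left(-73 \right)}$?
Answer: $-24068$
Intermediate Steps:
$x{\left(q \right)} = -4$ ($x{\left(q \right)} = -4 + \left(q - q\right) = -4 + 0 = -4$)
$\left(\left(90 \left(- (6 + 5)\right) + 71\right) - 23145\right) + x{\left(-73 \right)} = \left(\left(90 \left(- (6 + 5)\right) + 71\right) - 23145\right) - 4 = \left(\left(90 \left(\left(-1\right) 11\right) + 71\right) - 23145\right) - 4 = \left(\left(90 \left(-11\right) + 71\right) - 23145\right) - 4 = \left(\left(-990 + 71\right) - 23145\right) - 4 = \left(-919 - 23145\right) - 4 = -24064 - 4 = -24068$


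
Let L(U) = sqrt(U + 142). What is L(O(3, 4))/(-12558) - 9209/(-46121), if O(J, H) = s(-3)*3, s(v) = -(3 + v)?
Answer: 9209/46121 - sqrt(142)/12558 ≈ 0.19872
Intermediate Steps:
s(v) = -3 - v
O(J, H) = 0 (O(J, H) = (-3 - 1*(-3))*3 = (-3 + 3)*3 = 0*3 = 0)
L(U) = sqrt(142 + U)
L(O(3, 4))/(-12558) - 9209/(-46121) = sqrt(142 + 0)/(-12558) - 9209/(-46121) = sqrt(142)*(-1/12558) - 9209*(-1/46121) = -sqrt(142)/12558 + 9209/46121 = 9209/46121 - sqrt(142)/12558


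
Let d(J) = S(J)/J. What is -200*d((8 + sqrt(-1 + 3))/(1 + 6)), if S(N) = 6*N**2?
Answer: -9600/7 - 1200*sqrt(2)/7 ≈ -1613.9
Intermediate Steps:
d(J) = 6*J (d(J) = (6*J**2)/J = 6*J)
-200*d((8 + sqrt(-1 + 3))/(1 + 6)) = -1200*(8 + sqrt(-1 + 3))/(1 + 6) = -1200*(8 + sqrt(2))/7 = -1200*(8 + sqrt(2))*(1/7) = -1200*(8/7 + sqrt(2)/7) = -200*(48/7 + 6*sqrt(2)/7) = -9600/7 - 1200*sqrt(2)/7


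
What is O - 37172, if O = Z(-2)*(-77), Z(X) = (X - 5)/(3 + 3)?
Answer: -222493/6 ≈ -37082.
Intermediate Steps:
Z(X) = -⅚ + X/6 (Z(X) = (-5 + X)/6 = (-5 + X)*(⅙) = -⅚ + X/6)
O = 539/6 (O = (-⅚ + (⅙)*(-2))*(-77) = (-⅚ - ⅓)*(-77) = -7/6*(-77) = 539/6 ≈ 89.833)
O - 37172 = 539/6 - 37172 = -222493/6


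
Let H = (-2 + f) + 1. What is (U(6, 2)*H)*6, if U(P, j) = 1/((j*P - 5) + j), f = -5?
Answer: -4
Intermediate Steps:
H = -6 (H = (-2 - 5) + 1 = -7 + 1 = -6)
U(P, j) = 1/(-5 + j + P*j) (U(P, j) = 1/((P*j - 5) + j) = 1/((-5 + P*j) + j) = 1/(-5 + j + P*j))
(U(6, 2)*H)*6 = (-6/(-5 + 2 + 6*2))*6 = (-6/(-5 + 2 + 12))*6 = (-6/9)*6 = ((⅑)*(-6))*6 = -⅔*6 = -4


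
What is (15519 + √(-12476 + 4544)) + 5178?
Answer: 20697 + 2*I*√1983 ≈ 20697.0 + 89.062*I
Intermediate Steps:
(15519 + √(-12476 + 4544)) + 5178 = (15519 + √(-7932)) + 5178 = (15519 + 2*I*√1983) + 5178 = 20697 + 2*I*√1983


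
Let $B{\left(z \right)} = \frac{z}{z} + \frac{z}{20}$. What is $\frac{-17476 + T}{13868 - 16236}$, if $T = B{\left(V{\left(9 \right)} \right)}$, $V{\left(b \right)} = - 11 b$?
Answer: $\frac{349599}{47360} \approx 7.3817$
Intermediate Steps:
$B{\left(z \right)} = 1 + \frac{z}{20}$ ($B{\left(z \right)} = 1 + z \frac{1}{20} = 1 + \frac{z}{20}$)
$T = - \frac{79}{20}$ ($T = 1 + \frac{\left(-11\right) 9}{20} = 1 + \frac{1}{20} \left(-99\right) = 1 - \frac{99}{20} = - \frac{79}{20} \approx -3.95$)
$\frac{-17476 + T}{13868 - 16236} = \frac{-17476 - \frac{79}{20}}{13868 - 16236} = - \frac{349599}{20 \left(-2368\right)} = \left(- \frac{349599}{20}\right) \left(- \frac{1}{2368}\right) = \frac{349599}{47360}$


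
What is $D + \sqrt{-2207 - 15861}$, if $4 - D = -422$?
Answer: $426 + 2 i \sqrt{4517} \approx 426.0 + 134.42 i$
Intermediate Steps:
$D = 426$ ($D = 4 - -422 = 4 + 422 = 426$)
$D + \sqrt{-2207 - 15861} = 426 + \sqrt{-2207 - 15861} = 426 + \sqrt{-18068} = 426 + 2 i \sqrt{4517}$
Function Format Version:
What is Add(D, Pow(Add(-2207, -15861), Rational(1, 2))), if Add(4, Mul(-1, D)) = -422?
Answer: Add(426, Mul(2, I, Pow(4517, Rational(1, 2)))) ≈ Add(426.00, Mul(134.42, I))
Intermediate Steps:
D = 426 (D = Add(4, Mul(-1, -422)) = Add(4, 422) = 426)
Add(D, Pow(Add(-2207, -15861), Rational(1, 2))) = Add(426, Pow(Add(-2207, -15861), Rational(1, 2))) = Add(426, Pow(-18068, Rational(1, 2))) = Add(426, Mul(2, I, Pow(4517, Rational(1, 2))))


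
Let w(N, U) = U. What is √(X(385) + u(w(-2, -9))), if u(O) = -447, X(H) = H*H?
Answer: √147778 ≈ 384.42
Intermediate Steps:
X(H) = H²
√(X(385) + u(w(-2, -9))) = √(385² - 447) = √(148225 - 447) = √147778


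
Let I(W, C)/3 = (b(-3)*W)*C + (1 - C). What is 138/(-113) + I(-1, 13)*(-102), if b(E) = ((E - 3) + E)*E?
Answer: 12551676/113 ≈ 1.1108e+5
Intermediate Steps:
b(E) = E*(-3 + 2*E) (b(E) = ((-3 + E) + E)*E = (-3 + 2*E)*E = E*(-3 + 2*E))
I(W, C) = 3 - 3*C + 81*C*W (I(W, C) = 3*(((-3*(-3 + 2*(-3)))*W)*C + (1 - C)) = 3*(((-3*(-3 - 6))*W)*C + (1 - C)) = 3*(((-3*(-9))*W)*C + (1 - C)) = 3*((27*W)*C + (1 - C)) = 3*(27*C*W + (1 - C)) = 3*(1 - C + 27*C*W) = 3 - 3*C + 81*C*W)
138/(-113) + I(-1, 13)*(-102) = 138/(-113) + (3 - 3*13 + 81*13*(-1))*(-102) = 138*(-1/113) + (3 - 39 - 1053)*(-102) = -138/113 - 1089*(-102) = -138/113 + 111078 = 12551676/113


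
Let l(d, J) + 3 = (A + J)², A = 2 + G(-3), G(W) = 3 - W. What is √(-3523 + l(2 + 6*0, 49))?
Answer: I*√277 ≈ 16.643*I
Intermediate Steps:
A = 8 (A = 2 + (3 - 1*(-3)) = 2 + (3 + 3) = 2 + 6 = 8)
l(d, J) = -3 + (8 + J)²
√(-3523 + l(2 + 6*0, 49)) = √(-3523 + (-3 + (8 + 49)²)) = √(-3523 + (-3 + 57²)) = √(-3523 + (-3 + 3249)) = √(-3523 + 3246) = √(-277) = I*√277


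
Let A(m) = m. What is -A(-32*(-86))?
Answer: -2752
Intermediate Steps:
-A(-32*(-86)) = -(-32)*(-86) = -1*2752 = -2752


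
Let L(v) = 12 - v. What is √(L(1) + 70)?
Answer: 9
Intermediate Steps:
√(L(1) + 70) = √((12 - 1*1) + 70) = √((12 - 1) + 70) = √(11 + 70) = √81 = 9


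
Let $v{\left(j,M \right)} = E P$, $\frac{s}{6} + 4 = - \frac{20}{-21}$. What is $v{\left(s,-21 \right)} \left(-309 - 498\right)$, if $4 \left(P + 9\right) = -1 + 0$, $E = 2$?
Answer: $\frac{29859}{2} \approx 14930.0$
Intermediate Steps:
$s = - \frac{128}{7}$ ($s = -24 + 6 \left(- \frac{20}{-21}\right) = -24 + 6 \left(\left(-20\right) \left(- \frac{1}{21}\right)\right) = -24 + 6 \cdot \frac{20}{21} = -24 + \frac{40}{7} = - \frac{128}{7} \approx -18.286$)
$P = - \frac{37}{4}$ ($P = -9 + \frac{-1 + 0}{4} = -9 + \frac{1}{4} \left(-1\right) = -9 - \frac{1}{4} = - \frac{37}{4} \approx -9.25$)
$v{\left(j,M \right)} = - \frac{37}{2}$ ($v{\left(j,M \right)} = 2 \left(- \frac{37}{4}\right) = - \frac{37}{2}$)
$v{\left(s,-21 \right)} \left(-309 - 498\right) = - \frac{37 \left(-309 - 498\right)}{2} = \left(- \frac{37}{2}\right) \left(-807\right) = \frac{29859}{2}$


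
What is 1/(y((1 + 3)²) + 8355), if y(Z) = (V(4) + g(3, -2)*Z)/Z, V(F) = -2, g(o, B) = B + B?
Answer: 8/66807 ≈ 0.00011975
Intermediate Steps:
g(o, B) = 2*B
y(Z) = (-2 - 4*Z)/Z (y(Z) = (-2 + (2*(-2))*Z)/Z = (-2 - 4*Z)/Z)
1/(y((1 + 3)²) + 8355) = 1/((-4 - 2/(1 + 3)²) + 8355) = 1/((-4 - 2/(4²)) + 8355) = 1/((-4 - 2/16) + 8355) = 1/((-4 - 2*1/16) + 8355) = 1/((-4 - ⅛) + 8355) = 1/(-33/8 + 8355) = 1/(66807/8) = 8/66807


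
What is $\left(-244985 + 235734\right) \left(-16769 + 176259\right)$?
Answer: $-1475441990$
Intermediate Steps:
$\left(-244985 + 235734\right) \left(-16769 + 176259\right) = \left(-9251\right) 159490 = -1475441990$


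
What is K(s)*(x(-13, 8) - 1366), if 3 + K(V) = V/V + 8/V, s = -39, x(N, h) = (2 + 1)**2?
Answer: 116702/39 ≈ 2992.4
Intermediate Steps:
x(N, h) = 9 (x(N, h) = 3**2 = 9)
K(V) = -2 + 8/V (K(V) = -3 + (V/V + 8/V) = -3 + (1 + 8/V) = -2 + 8/V)
K(s)*(x(-13, 8) - 1366) = (-2 + 8/(-39))*(9 - 1366) = (-2 + 8*(-1/39))*(-1357) = (-2 - 8/39)*(-1357) = -86/39*(-1357) = 116702/39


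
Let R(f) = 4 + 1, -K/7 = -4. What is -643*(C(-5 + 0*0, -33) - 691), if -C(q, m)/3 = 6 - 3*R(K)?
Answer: 426952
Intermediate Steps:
K = 28 (K = -7*(-4) = 28)
R(f) = 5
C(q, m) = 27 (C(q, m) = -3*(6 - 3*5) = -3*(6 - 15) = -3*(-9) = 27)
-643*(C(-5 + 0*0, -33) - 691) = -643*(27 - 691) = -643*(-664) = 426952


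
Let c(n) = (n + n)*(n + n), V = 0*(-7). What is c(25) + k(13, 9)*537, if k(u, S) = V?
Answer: 2500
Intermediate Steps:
V = 0
k(u, S) = 0
c(n) = 4*n**2 (c(n) = (2*n)*(2*n) = 4*n**2)
c(25) + k(13, 9)*537 = 4*25**2 + 0*537 = 4*625 + 0 = 2500 + 0 = 2500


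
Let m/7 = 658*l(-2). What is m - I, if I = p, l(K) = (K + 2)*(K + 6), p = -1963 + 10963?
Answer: -9000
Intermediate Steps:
p = 9000
l(K) = (2 + K)*(6 + K)
m = 0 (m = 7*(658*(12 + (-2)**2 + 8*(-2))) = 7*(658*(12 + 4 - 16)) = 7*(658*0) = 7*0 = 0)
I = 9000
m - I = 0 - 1*9000 = 0 - 9000 = -9000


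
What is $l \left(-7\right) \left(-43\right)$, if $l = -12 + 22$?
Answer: $3010$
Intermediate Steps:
$l = 10$
$l \left(-7\right) \left(-43\right) = 10 \left(-7\right) \left(-43\right) = \left(-70\right) \left(-43\right) = 3010$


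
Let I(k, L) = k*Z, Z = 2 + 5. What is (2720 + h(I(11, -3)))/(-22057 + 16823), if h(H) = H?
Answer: -2797/5234 ≈ -0.53439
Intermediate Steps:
Z = 7
I(k, L) = 7*k (I(k, L) = k*7 = 7*k)
(2720 + h(I(11, -3)))/(-22057 + 16823) = (2720 + 7*11)/(-22057 + 16823) = (2720 + 77)/(-5234) = 2797*(-1/5234) = -2797/5234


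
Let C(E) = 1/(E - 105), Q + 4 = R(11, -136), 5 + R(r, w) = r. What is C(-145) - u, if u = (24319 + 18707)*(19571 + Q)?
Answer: -210536974501/250 ≈ -8.4215e+8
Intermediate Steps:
R(r, w) = -5 + r
Q = 2 (Q = -4 + (-5 + 11) = -4 + 6 = 2)
C(E) = 1/(-105 + E)
u = 842147898 (u = (24319 + 18707)*(19571 + 2) = 43026*19573 = 842147898)
C(-145) - u = 1/(-105 - 145) - 1*842147898 = 1/(-250) - 842147898 = -1/250 - 842147898 = -210536974501/250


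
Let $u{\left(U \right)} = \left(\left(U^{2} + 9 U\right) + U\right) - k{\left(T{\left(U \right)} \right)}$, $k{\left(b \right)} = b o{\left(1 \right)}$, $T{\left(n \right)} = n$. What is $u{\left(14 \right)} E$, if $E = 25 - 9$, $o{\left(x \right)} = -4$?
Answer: $6272$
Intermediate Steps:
$k{\left(b \right)} = - 4 b$ ($k{\left(b \right)} = b \left(-4\right) = - 4 b$)
$E = 16$
$u{\left(U \right)} = U^{2} + 14 U$ ($u{\left(U \right)} = \left(\left(U^{2} + 9 U\right) + U\right) - - 4 U = \left(U^{2} + 10 U\right) + 4 U = U^{2} + 14 U$)
$u{\left(14 \right)} E = 14 \left(14 + 14\right) 16 = 14 \cdot 28 \cdot 16 = 392 \cdot 16 = 6272$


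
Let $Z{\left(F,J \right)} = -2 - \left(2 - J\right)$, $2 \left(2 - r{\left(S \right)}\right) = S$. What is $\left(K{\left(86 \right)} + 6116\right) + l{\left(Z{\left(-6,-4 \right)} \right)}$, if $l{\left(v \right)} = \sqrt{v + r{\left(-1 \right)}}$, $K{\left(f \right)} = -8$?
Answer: $6108 + \frac{i \sqrt{22}}{2} \approx 6108.0 + 2.3452 i$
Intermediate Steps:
$r{\left(S \right)} = 2 - \frac{S}{2}$
$Z{\left(F,J \right)} = -4 + J$ ($Z{\left(F,J \right)} = -2 + \left(-2 + J\right) = -4 + J$)
$l{\left(v \right)} = \sqrt{\frac{5}{2} + v}$ ($l{\left(v \right)} = \sqrt{v + \left(2 - - \frac{1}{2}\right)} = \sqrt{v + \left(2 + \frac{1}{2}\right)} = \sqrt{v + \frac{5}{2}} = \sqrt{\frac{5}{2} + v}$)
$\left(K{\left(86 \right)} + 6116\right) + l{\left(Z{\left(-6,-4 \right)} \right)} = \left(-8 + 6116\right) + \frac{\sqrt{10 + 4 \left(-4 - 4\right)}}{2} = 6108 + \frac{\sqrt{10 + 4 \left(-8\right)}}{2} = 6108 + \frac{\sqrt{10 - 32}}{2} = 6108 + \frac{\sqrt{-22}}{2} = 6108 + \frac{i \sqrt{22}}{2}$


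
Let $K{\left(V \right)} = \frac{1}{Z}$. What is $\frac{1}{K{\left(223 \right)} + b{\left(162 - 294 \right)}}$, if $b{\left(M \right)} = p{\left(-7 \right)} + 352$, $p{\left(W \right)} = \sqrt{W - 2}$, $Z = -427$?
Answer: $\frac{21393127}{7530877590} - \frac{182329 i}{7530877590} \approx 0.0028407 - 2.4211 \cdot 10^{-5} i$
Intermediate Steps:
$p{\left(W \right)} = \sqrt{-2 + W}$
$K{\left(V \right)} = - \frac{1}{427}$ ($K{\left(V \right)} = \frac{1}{-427} = - \frac{1}{427}$)
$b{\left(M \right)} = 352 + 3 i$ ($b{\left(M \right)} = \sqrt{-2 - 7} + 352 = \sqrt{-9} + 352 = 3 i + 352 = 352 + 3 i$)
$\frac{1}{K{\left(223 \right)} + b{\left(162 - 294 \right)}} = \frac{1}{- \frac{1}{427} + \left(352 + 3 i\right)} = \frac{1}{\frac{150303}{427} + 3 i} = \frac{182329 \left(\frac{150303}{427} - 3 i\right)}{22592632770}$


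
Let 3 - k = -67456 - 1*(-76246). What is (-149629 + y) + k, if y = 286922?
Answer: 128506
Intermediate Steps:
k = -8787 (k = 3 - (-67456 - 1*(-76246)) = 3 - (-67456 + 76246) = 3 - 1*8790 = 3 - 8790 = -8787)
(-149629 + y) + k = (-149629 + 286922) - 8787 = 137293 - 8787 = 128506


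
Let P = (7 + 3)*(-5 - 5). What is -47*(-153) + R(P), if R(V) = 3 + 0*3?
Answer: 7194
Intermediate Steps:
P = -100 (P = 10*(-10) = -100)
R(V) = 3 (R(V) = 3 + 0 = 3)
-47*(-153) + R(P) = -47*(-153) + 3 = 7191 + 3 = 7194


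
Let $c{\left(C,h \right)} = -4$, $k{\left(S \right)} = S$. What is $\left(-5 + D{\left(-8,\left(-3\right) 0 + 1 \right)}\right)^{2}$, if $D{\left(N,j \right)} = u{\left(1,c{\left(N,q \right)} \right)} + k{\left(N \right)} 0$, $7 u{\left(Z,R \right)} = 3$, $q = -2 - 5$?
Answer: $\frac{1024}{49} \approx 20.898$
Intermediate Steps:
$q = -7$
$u{\left(Z,R \right)} = \frac{3}{7}$ ($u{\left(Z,R \right)} = \frac{1}{7} \cdot 3 = \frac{3}{7}$)
$D{\left(N,j \right)} = \frac{3}{7}$ ($D{\left(N,j \right)} = \frac{3}{7} + N 0 = \frac{3}{7} + 0 = \frac{3}{7}$)
$\left(-5 + D{\left(-8,\left(-3\right) 0 + 1 \right)}\right)^{2} = \left(-5 + \frac{3}{7}\right)^{2} = \left(- \frac{32}{7}\right)^{2} = \frac{1024}{49}$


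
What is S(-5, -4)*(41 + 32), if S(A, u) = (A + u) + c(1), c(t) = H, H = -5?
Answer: -1022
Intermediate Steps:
c(t) = -5
S(A, u) = -5 + A + u (S(A, u) = (A + u) - 5 = -5 + A + u)
S(-5, -4)*(41 + 32) = (-5 - 5 - 4)*(41 + 32) = -14*73 = -1022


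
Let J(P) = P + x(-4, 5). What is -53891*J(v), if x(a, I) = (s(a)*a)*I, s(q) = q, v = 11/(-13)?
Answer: -55453839/13 ≈ -4.2657e+6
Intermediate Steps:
v = -11/13 (v = 11*(-1/13) = -11/13 ≈ -0.84615)
x(a, I) = I*a² (x(a, I) = (a*a)*I = a²*I = I*a²)
J(P) = 80 + P (J(P) = P + 5*(-4)² = P + 5*16 = P + 80 = 80 + P)
-53891*J(v) = -53891*(80 - 11/13) = -53891*1029/13 = -55453839/13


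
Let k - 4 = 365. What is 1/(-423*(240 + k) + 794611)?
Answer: 1/537004 ≈ 1.8622e-6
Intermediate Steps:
k = 369 (k = 4 + 365 = 369)
1/(-423*(240 + k) + 794611) = 1/(-423*(240 + 369) + 794611) = 1/(-423*609 + 794611) = 1/(-257607 + 794611) = 1/537004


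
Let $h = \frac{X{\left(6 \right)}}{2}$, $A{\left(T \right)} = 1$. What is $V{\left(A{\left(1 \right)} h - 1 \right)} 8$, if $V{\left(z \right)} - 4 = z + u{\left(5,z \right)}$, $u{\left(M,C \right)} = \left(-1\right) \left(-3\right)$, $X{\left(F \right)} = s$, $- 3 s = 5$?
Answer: $\frac{124}{3} \approx 41.333$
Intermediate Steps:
$s = - \frac{5}{3}$ ($s = \left(- \frac{1}{3}\right) 5 = - \frac{5}{3} \approx -1.6667$)
$X{\left(F \right)} = - \frac{5}{3}$
$h = - \frac{5}{6}$ ($h = - \frac{5}{3 \cdot 2} = \left(- \frac{5}{3}\right) \frac{1}{2} = - \frac{5}{6} \approx -0.83333$)
$u{\left(M,C \right)} = 3$
$V{\left(z \right)} = 7 + z$ ($V{\left(z \right)} = 4 + \left(z + 3\right) = 4 + \left(3 + z\right) = 7 + z$)
$V{\left(A{\left(1 \right)} h - 1 \right)} 8 = \left(7 + \left(1 \left(- \frac{5}{6}\right) - 1\right)\right) 8 = \left(7 - \frac{11}{6}\right) 8 = \frac{31}{6} \cdot 8 = \frac{124}{3}$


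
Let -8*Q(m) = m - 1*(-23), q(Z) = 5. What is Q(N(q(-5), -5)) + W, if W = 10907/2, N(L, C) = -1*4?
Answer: 43609/8 ≈ 5451.1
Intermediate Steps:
N(L, C) = -4
Q(m) = -23/8 - m/8 (Q(m) = -(m - 1*(-23))/8 = -(m + 23)/8 = -(23 + m)/8 = -23/8 - m/8)
W = 10907/2 (W = 10907*(½) = 10907/2 ≈ 5453.5)
Q(N(q(-5), -5)) + W = (-23/8 - ⅛*(-4)) + 10907/2 = (-23/8 + ½) + 10907/2 = -19/8 + 10907/2 = 43609/8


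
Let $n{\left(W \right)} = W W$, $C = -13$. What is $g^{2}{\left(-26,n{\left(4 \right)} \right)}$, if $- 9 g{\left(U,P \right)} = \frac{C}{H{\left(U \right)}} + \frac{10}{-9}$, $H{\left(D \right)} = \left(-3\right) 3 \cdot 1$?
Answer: $\frac{1}{729} \approx 0.0013717$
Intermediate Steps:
$n{\left(W \right)} = W^{2}$
$H{\left(D \right)} = -9$ ($H{\left(D \right)} = \left(-9\right) 1 = -9$)
$g{\left(U,P \right)} = - \frac{1}{27}$ ($g{\left(U,P \right)} = - \frac{- \frac{13}{-9} + \frac{10}{-9}}{9} = - \frac{\left(-13\right) \left(- \frac{1}{9}\right) + 10 \left(- \frac{1}{9}\right)}{9} = - \frac{\frac{13}{9} - \frac{10}{9}}{9} = \left(- \frac{1}{9}\right) \frac{1}{3} = - \frac{1}{27}$)
$g^{2}{\left(-26,n{\left(4 \right)} \right)} = \left(- \frac{1}{27}\right)^{2} = \frac{1}{729}$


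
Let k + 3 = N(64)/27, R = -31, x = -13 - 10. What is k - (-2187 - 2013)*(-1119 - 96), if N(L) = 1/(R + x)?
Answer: -7440178375/1458 ≈ -5.1030e+6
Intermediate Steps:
x = -23
N(L) = -1/54 (N(L) = 1/(-31 - 23) = 1/(-54) = -1/54)
k = -4375/1458 (k = -3 - 1/54/27 = -3 - 1/54*1/27 = -3 - 1/1458 = -4375/1458 ≈ -3.0007)
k - (-2187 - 2013)*(-1119 - 96) = -4375/1458 - (-2187 - 2013)*(-1119 - 96) = -4375/1458 - (-4200)*(-1215) = -4375/1458 - 1*5103000 = -4375/1458 - 5103000 = -7440178375/1458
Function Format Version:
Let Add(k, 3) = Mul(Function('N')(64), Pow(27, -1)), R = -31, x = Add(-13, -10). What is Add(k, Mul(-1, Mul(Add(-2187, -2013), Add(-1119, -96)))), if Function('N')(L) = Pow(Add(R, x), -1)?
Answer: Rational(-7440178375, 1458) ≈ -5.1030e+6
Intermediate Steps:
x = -23
Function('N')(L) = Rational(-1, 54) (Function('N')(L) = Pow(Add(-31, -23), -1) = Pow(-54, -1) = Rational(-1, 54))
k = Rational(-4375, 1458) (k = Add(-3, Mul(Rational(-1, 54), Pow(27, -1))) = Add(-3, Mul(Rational(-1, 54), Rational(1, 27))) = Add(-3, Rational(-1, 1458)) = Rational(-4375, 1458) ≈ -3.0007)
Add(k, Mul(-1, Mul(Add(-2187, -2013), Add(-1119, -96)))) = Add(Rational(-4375, 1458), Mul(-1, Mul(Add(-2187, -2013), Add(-1119, -96)))) = Add(Rational(-4375, 1458), Mul(-1, Mul(-4200, -1215))) = Add(Rational(-4375, 1458), Mul(-1, 5103000)) = Add(Rational(-4375, 1458), -5103000) = Rational(-7440178375, 1458)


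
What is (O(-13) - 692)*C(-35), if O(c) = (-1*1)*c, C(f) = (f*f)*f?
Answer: 29112125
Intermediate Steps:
C(f) = f**3 (C(f) = f**2*f = f**3)
O(c) = -c
(O(-13) - 692)*C(-35) = (-1*(-13) - 692)*(-35)**3 = (13 - 692)*(-42875) = -679*(-42875) = 29112125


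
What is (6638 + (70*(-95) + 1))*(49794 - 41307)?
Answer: -93357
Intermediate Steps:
(6638 + (70*(-95) + 1))*(49794 - 41307) = (6638 + (-6650 + 1))*8487 = (6638 - 6649)*8487 = -11*8487 = -93357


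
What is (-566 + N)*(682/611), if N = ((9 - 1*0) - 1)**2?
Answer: -342364/611 ≈ -560.33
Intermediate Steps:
N = 64 (N = ((9 + 0) - 1)**2 = (9 - 1)**2 = 8**2 = 64)
(-566 + N)*(682/611) = (-566 + 64)*(682/611) = -342364/611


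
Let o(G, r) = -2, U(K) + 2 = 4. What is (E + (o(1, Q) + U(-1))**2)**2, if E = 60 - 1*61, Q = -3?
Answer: 1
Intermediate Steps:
U(K) = 2 (U(K) = -2 + 4 = 2)
E = -1 (E = 60 - 61 = -1)
(E + (o(1, Q) + U(-1))**2)**2 = (-1 + (-2 + 2)**2)**2 = (-1 + 0**2)**2 = (-1 + 0)**2 = (-1)**2 = 1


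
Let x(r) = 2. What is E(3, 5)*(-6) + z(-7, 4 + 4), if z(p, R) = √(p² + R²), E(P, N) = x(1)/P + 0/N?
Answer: -4 + √113 ≈ 6.6301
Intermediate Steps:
E(P, N) = 2/P (E(P, N) = 2/P + 0/N = 2/P + 0 = 2/P)
z(p, R) = √(R² + p²)
E(3, 5)*(-6) + z(-7, 4 + 4) = (2/3)*(-6) + √((4 + 4)² + (-7)²) = (2*(⅓))*(-6) + √(8² + 49) = (⅔)*(-6) + √(64 + 49) = -4 + √113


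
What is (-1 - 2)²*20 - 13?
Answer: 167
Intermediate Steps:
(-1 - 2)²*20 - 13 = (-3)²*20 - 13 = 9*20 - 13 = 180 - 13 = 167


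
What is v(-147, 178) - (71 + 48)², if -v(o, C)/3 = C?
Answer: -14695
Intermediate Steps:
v(o, C) = -3*C
v(-147, 178) - (71 + 48)² = -3*178 - (71 + 48)² = -534 - 1*119² = -534 - 1*14161 = -534 - 14161 = -14695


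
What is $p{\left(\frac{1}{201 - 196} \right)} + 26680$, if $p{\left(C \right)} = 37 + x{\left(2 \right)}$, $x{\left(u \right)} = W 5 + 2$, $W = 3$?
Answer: $26734$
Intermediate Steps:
$x{\left(u \right)} = 17$ ($x{\left(u \right)} = 3 \cdot 5 + 2 = 15 + 2 = 17$)
$p{\left(C \right)} = 54$ ($p{\left(C \right)} = 37 + 17 = 54$)
$p{\left(\frac{1}{201 - 196} \right)} + 26680 = 54 + 26680 = 26734$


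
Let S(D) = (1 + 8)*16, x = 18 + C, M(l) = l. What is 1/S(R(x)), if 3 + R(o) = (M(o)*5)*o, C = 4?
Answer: 1/144 ≈ 0.0069444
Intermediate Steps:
x = 22 (x = 18 + 4 = 22)
R(o) = -3 + 5*o² (R(o) = -3 + (o*5)*o = -3 + (5*o)*o = -3 + 5*o²)
S(D) = 144 (S(D) = 9*16 = 144)
1/S(R(x)) = 1/144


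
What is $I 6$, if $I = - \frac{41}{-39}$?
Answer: $\frac{82}{13} \approx 6.3077$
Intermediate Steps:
$I = \frac{41}{39}$ ($I = \left(-41\right) \left(- \frac{1}{39}\right) = \frac{41}{39} \approx 1.0513$)
$I 6 = \frac{41}{39} \cdot 6 = \frac{82}{13}$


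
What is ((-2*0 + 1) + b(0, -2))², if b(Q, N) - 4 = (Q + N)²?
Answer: 81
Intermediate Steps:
b(Q, N) = 4 + (N + Q)² (b(Q, N) = 4 + (Q + N)² = 4 + (N + Q)²)
((-2*0 + 1) + b(0, -2))² = ((-2*0 + 1) + (4 + (-2 + 0)²))² = ((0 + 1) + (4 + (-2)²))² = (1 + (4 + 4))² = (1 + 8)² = 9² = 81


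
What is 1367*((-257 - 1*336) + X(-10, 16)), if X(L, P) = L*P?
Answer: -1029351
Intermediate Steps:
1367*((-257 - 1*336) + X(-10, 16)) = 1367*((-257 - 1*336) - 10*16) = 1367*((-257 - 336) - 160) = 1367*(-593 - 160) = 1367*(-753) = -1029351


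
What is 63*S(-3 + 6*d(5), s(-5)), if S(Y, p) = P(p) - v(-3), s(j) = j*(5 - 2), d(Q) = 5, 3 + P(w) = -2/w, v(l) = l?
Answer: 42/5 ≈ 8.4000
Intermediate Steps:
P(w) = -3 - 2/w
s(j) = 3*j (s(j) = j*3 = 3*j)
S(Y, p) = -2/p (S(Y, p) = (-3 - 2/p) - 1*(-3) = (-3 - 2/p) + 3 = -2/p)
63*S(-3 + 6*d(5), s(-5)) = 63*(-2/(3*(-5))) = 63*(-2/(-15)) = 63*(-2*(-1/15)) = 63*(2/15) = 42/5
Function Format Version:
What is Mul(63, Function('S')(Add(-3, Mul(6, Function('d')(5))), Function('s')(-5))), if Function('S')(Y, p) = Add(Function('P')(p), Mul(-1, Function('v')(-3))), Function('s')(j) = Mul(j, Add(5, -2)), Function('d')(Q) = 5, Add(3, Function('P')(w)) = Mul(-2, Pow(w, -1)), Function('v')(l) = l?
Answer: Rational(42, 5) ≈ 8.4000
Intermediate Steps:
Function('P')(w) = Add(-3, Mul(-2, Pow(w, -1)))
Function('s')(j) = Mul(3, j) (Function('s')(j) = Mul(j, 3) = Mul(3, j))
Function('S')(Y, p) = Mul(-2, Pow(p, -1)) (Function('S')(Y, p) = Add(Add(-3, Mul(-2, Pow(p, -1))), Mul(-1, -3)) = Add(Add(-3, Mul(-2, Pow(p, -1))), 3) = Mul(-2, Pow(p, -1)))
Mul(63, Function('S')(Add(-3, Mul(6, Function('d')(5))), Function('s')(-5))) = Mul(63, Mul(-2, Pow(Mul(3, -5), -1))) = Mul(63, Mul(-2, Pow(-15, -1))) = Mul(63, Mul(-2, Rational(-1, 15))) = Mul(63, Rational(2, 15)) = Rational(42, 5)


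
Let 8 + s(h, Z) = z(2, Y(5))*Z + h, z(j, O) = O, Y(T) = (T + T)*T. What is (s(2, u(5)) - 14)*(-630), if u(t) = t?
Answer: -144900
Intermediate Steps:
Y(T) = 2*T² (Y(T) = (2*T)*T = 2*T²)
s(h, Z) = -8 + h + 50*Z (s(h, Z) = -8 + ((2*5²)*Z + h) = -8 + ((2*25)*Z + h) = -8 + (50*Z + h) = -8 + (h + 50*Z) = -8 + h + 50*Z)
(s(2, u(5)) - 14)*(-630) = ((-8 + 2 + 50*5) - 14)*(-630) = ((-8 + 2 + 250) - 14)*(-630) = (244 - 14)*(-630) = 230*(-630) = -144900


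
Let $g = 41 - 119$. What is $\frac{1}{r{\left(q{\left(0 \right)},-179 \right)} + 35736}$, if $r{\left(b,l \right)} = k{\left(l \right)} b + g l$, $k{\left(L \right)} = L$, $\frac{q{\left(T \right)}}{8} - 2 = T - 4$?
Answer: $\frac{1}{52562} \approx 1.9025 \cdot 10^{-5}$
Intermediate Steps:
$q{\left(T \right)} = -16 + 8 T$ ($q{\left(T \right)} = 16 + 8 \left(T - 4\right) = 16 + 8 \left(-4 + T\right) = 16 + \left(-32 + 8 T\right) = -16 + 8 T$)
$g = -78$
$r{\left(b,l \right)} = - 78 l + b l$ ($r{\left(b,l \right)} = l b - 78 l = b l - 78 l = - 78 l + b l$)
$\frac{1}{r{\left(q{\left(0 \right)},-179 \right)} + 35736} = \frac{1}{- 179 \left(-78 + \left(-16 + 8 \cdot 0\right)\right) + 35736} = \frac{1}{- 179 \left(-78 + \left(-16 + 0\right)\right) + 35736} = \frac{1}{- 179 \left(-78 - 16\right) + 35736} = \frac{1}{\left(-179\right) \left(-94\right) + 35736} = \frac{1}{16826 + 35736} = \frac{1}{52562}$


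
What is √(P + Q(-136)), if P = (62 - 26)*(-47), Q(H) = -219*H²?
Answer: 2*I*√1013079 ≈ 2013.0*I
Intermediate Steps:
P = -1692 (P = 36*(-47) = -1692)
√(P + Q(-136)) = √(-1692 - 219*(-136)²) = √(-1692 - 219*18496) = √(-1692 - 4050624) = √(-4052316) = 2*I*√1013079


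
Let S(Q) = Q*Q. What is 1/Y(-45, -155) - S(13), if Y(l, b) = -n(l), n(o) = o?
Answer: -7604/45 ≈ -168.98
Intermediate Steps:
S(Q) = Q²
Y(l, b) = -l
1/Y(-45, -155) - S(13) = 1/(-1*(-45)) - 1*13² = 1/45 - 1*169 = 1/45 - 169 = -7604/45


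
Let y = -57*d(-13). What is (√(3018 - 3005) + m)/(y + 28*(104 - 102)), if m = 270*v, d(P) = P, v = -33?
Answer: -8910/797 + √13/797 ≈ -11.175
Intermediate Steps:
y = 741 (y = -57*(-13) = 741)
m = -8910 (m = 270*(-33) = -8910)
(√(3018 - 3005) + m)/(y + 28*(104 - 102)) = (√(3018 - 3005) - 8910)/(741 + 28*(104 - 102)) = (√13 - 8910)/(741 + 28*2) = (-8910 + √13)/(741 + 56) = (-8910 + √13)/797 = (-8910 + √13)*(1/797) = -8910/797 + √13/797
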